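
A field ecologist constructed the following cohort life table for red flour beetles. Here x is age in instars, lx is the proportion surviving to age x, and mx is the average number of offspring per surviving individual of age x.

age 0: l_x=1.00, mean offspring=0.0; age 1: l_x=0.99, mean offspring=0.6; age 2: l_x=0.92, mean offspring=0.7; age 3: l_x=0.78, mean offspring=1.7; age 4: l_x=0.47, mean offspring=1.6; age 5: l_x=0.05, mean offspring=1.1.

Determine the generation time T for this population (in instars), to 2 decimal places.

lx·mx: 0, 0.594, 0.644, 1.326, 0.752, 0.055 → R0 = 3.371
x·lx·mx: 0, 0.594, 1.288, 3.978, 3.008, 0.275 → Σ = 9.143
T = 9.143 / 3.371 = 2.712252… → 2.71

2.71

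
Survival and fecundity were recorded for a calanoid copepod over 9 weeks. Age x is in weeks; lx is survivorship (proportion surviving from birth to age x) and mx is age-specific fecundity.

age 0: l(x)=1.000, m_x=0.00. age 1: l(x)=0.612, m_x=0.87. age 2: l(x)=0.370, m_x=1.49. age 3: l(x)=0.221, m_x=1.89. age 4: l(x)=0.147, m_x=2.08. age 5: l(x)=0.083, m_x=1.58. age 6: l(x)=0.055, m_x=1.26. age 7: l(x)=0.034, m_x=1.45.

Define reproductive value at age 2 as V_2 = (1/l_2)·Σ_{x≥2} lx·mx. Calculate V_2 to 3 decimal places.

lx·mx for x ≥ 2: 0.5513, 0.41769, 0.30576, 0.13114, 0.0693, 0.0493 → sum = 1.52449
V_2 = 1.52449 / l_2 = 1.52449 / 0.37 = 4.120243… → 4.120

4.120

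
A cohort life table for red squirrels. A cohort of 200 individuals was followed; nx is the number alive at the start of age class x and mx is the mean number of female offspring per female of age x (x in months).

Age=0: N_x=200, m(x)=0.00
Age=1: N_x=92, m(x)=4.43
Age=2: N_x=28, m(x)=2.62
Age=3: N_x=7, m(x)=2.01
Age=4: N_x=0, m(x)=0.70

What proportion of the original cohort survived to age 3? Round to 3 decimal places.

l_3 = n_3/n_0 = 7/200 = 0.035 → 0.035

0.035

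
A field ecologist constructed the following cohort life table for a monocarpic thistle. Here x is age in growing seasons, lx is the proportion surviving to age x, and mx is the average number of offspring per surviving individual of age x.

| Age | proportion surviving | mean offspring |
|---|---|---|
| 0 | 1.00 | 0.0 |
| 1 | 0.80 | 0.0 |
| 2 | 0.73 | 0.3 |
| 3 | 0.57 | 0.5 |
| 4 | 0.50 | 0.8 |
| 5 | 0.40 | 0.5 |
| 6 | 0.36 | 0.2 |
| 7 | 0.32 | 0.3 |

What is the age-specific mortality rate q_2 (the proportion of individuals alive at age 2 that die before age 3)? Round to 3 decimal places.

q_2 = (l_2 − l_3) / l_2 = (0.73 − 0.57) / 0.73
     = 0.16 / 0.73 = 0.219178… → 0.219

0.219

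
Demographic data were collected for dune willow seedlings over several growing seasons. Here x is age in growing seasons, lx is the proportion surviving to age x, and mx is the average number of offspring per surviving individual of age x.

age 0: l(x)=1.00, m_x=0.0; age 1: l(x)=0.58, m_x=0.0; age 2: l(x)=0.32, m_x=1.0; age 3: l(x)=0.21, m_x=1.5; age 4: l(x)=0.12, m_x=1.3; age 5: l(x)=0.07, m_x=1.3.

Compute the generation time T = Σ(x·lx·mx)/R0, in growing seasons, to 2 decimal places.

lx·mx: 0, 0, 0.32, 0.315, 0.156, 0.091 → R0 = 0.882
x·lx·mx: 0, 0, 0.64, 0.945, 0.624, 0.455 → Σ = 2.664
T = 2.664 / 0.882 = 3.020408… → 3.02

3.02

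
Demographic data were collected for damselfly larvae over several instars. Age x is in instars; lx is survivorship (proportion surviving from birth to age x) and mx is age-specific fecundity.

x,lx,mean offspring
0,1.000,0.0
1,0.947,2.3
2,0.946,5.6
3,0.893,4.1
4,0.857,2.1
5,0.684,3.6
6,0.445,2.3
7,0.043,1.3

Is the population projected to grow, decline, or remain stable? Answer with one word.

R0 = Σ lx·mx = 0 + 2.1781 + 5.2976 + 3.6613 + 1.7997 + 2.4624 + 1.0235 + 0.0559 = 16.4785
R0 > 1, so the population is growing.

growing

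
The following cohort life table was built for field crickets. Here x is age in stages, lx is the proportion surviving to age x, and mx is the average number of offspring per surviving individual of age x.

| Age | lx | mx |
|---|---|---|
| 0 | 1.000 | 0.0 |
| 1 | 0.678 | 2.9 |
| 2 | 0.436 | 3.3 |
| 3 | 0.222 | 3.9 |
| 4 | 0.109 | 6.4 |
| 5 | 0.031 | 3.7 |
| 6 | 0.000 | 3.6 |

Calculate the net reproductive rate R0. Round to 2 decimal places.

lx·mx by age: 0, 1.9662, 1.4388, 0.8658, 0.6976, 0.1147, 0
R0 = Σ lx·mx = 5.0831 → 5.08

5.08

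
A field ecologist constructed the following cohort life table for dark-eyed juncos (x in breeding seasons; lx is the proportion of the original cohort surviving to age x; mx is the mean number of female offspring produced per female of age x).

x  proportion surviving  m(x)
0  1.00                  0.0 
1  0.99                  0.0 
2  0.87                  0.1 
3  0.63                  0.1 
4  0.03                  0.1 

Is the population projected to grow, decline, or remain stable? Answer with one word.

declining

R0 = Σ lx·mx = 0 + 0 + 0.087 + 0.063 + 0.003 = 0.153
R0 < 1, so the population is declining.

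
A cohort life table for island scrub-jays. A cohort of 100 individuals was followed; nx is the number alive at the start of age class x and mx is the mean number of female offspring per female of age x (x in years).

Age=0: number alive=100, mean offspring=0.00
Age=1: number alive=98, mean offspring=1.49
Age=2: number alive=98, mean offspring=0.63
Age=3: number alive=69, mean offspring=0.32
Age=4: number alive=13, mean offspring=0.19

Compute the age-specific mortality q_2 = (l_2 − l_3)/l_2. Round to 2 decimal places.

0.30

lx = nx/n0 = nx/100: 1, 0.98, 0.98, 0.69, 0.13
q_2 = (l_2 − l_3) / l_2 = (0.98 − 0.69) / 0.98
     = 0.29 / 0.98 = 0.295918… → 0.30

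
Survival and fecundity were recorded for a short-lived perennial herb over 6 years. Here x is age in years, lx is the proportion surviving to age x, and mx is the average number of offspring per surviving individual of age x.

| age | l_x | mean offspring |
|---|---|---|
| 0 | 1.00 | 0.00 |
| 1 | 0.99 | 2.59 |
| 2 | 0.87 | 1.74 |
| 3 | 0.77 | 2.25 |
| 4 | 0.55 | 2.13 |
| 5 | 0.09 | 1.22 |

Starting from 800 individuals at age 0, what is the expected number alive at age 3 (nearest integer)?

616

Expected survivors = N0 · l_3 = 800 × 0.77 = 616 → 616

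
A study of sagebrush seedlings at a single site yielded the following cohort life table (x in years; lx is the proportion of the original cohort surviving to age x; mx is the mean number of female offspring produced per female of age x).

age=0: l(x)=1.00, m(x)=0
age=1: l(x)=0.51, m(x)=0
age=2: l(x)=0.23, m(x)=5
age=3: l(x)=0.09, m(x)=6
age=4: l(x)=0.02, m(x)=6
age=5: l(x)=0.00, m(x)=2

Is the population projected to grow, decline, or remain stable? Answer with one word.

R0 = Σ lx·mx = 0 + 0 + 1.15 + 0.54 + 0.12 + 0 = 1.81
R0 > 1, so the population is growing.

growing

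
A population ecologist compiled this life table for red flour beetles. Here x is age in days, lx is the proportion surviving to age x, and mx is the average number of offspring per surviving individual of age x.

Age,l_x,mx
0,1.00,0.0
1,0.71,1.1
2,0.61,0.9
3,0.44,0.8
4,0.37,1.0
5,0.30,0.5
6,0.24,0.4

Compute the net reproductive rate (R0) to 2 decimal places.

lx·mx by age: 0, 0.781, 0.549, 0.352, 0.37, 0.15, 0.096
R0 = Σ lx·mx = 2.298 → 2.30

2.30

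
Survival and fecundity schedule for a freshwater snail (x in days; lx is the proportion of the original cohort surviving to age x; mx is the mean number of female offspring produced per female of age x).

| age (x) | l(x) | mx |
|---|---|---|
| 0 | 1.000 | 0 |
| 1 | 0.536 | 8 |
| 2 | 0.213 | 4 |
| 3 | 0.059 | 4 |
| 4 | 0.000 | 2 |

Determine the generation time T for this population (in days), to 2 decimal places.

lx·mx: 0, 4.288, 0.852, 0.236, 0 → R0 = 5.376
x·lx·mx: 0, 4.288, 1.704, 0.708, 0 → Σ = 6.7
T = 6.7 / 5.376 = 1.24628… → 1.25

1.25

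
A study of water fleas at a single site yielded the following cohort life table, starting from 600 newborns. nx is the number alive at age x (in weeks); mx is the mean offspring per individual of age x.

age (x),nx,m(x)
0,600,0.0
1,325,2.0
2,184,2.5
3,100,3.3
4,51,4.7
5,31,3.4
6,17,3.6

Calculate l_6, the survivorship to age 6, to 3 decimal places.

l_6 = n_6/n_0 = 17/600 = 0.028333… → 0.028

0.028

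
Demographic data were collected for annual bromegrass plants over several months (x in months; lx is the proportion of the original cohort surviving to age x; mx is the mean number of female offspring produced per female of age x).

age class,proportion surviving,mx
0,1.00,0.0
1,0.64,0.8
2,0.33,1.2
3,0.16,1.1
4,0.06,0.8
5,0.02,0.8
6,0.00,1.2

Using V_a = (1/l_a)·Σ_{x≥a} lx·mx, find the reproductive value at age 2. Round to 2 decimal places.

lx·mx for x ≥ 2: 0.396, 0.176, 0.048, 0.016, 0 → sum = 0.636
V_2 = 0.636 / l_2 = 0.636 / 0.33 = 1.927273… → 1.93

1.93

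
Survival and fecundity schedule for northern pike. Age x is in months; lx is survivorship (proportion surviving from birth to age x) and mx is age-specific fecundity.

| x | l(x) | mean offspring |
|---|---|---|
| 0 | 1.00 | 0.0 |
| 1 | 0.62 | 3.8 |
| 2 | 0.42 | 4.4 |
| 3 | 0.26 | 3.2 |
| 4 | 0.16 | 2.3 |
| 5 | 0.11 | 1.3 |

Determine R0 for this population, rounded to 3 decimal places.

lx·mx by age: 0, 2.356, 1.848, 0.832, 0.368, 0.143
R0 = Σ lx·mx = 5.547 → 5.547

5.547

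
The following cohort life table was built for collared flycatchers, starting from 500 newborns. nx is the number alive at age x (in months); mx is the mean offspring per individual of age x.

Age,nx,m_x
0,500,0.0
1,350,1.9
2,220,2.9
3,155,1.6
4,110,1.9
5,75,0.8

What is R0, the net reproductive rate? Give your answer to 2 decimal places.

3.64

lx = nx/n0 = nx/500: 1, 0.7, 0.44, 0.31, 0.22, 0.15
lx·mx by age: 0, 1.33, 1.276, 0.496, 0.418, 0.12
R0 = Σ lx·mx = 3.64 → 3.64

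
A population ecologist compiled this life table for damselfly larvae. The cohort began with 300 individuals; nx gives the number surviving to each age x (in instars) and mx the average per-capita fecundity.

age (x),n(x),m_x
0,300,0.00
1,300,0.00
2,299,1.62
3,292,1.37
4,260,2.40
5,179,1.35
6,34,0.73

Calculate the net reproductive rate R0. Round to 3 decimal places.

5.916

lx = nx/n0 = nx/300: 1, 1, 0.99667…, 0.97333…, 0.86667…, 0.59667…, 0.11333…
lx·mx by age: 0, 0, 1.6146…, 1.333467…, 2.08…, 0.8055…, 0.082733…
R0 = Σ lx·mx = 5.9163… → 5.916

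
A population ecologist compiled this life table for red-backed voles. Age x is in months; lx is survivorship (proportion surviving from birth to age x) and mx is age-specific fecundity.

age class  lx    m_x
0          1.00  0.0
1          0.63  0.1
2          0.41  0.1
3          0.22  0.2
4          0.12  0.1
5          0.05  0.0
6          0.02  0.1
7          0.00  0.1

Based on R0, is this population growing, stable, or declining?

declining

R0 = Σ lx·mx = 0 + 0.063 + 0.041 + 0.044 + 0.012 + 0 + 0.002 + 0 = 0.162
R0 < 1, so the population is declining.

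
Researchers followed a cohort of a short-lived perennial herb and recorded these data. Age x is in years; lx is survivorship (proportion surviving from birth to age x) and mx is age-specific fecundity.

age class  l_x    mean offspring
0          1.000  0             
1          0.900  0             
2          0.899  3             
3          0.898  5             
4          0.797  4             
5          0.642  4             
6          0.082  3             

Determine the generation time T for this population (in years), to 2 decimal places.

lx·mx: 0, 0, 2.697, 4.49, 3.188, 2.568, 0.246 → R0 = 13.189
x·lx·mx: 0, 0, 5.394, 13.47, 12.752, 12.84, 1.476 → Σ = 45.932
T = 45.932 / 13.189 = 3.482599… → 3.48

3.48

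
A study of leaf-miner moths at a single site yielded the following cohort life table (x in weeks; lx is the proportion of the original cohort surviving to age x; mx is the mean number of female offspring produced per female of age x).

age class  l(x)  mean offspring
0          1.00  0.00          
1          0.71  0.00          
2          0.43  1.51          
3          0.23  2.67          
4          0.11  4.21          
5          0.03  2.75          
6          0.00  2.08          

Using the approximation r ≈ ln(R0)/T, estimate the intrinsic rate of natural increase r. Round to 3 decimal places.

R0 = Σ lx·mx = 0 + 0 + 0.6493 + 0.6141 + 0.4631 + 0.0825 + 0 = 1.809
Σ x·lx·mx = 5.4058; T = 5.4058/1.809 = 2.98828…
r ≈ ln(R0)/T = ln(1.809)/2.98828… = 0.19837… → 0.198

0.198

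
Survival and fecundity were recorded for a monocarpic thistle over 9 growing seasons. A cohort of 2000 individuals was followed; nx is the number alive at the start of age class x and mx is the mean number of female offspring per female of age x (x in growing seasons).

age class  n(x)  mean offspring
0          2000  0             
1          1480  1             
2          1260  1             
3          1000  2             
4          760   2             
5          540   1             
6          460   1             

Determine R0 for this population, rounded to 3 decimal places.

lx = nx/n0 = nx/2000: 1, 0.74, 0.63, 0.5, 0.38, 0.27, 0.23
lx·mx by age: 0, 0.74, 0.63, 1, 0.76, 0.27, 0.23
R0 = Σ lx·mx = 3.63 → 3.630

3.630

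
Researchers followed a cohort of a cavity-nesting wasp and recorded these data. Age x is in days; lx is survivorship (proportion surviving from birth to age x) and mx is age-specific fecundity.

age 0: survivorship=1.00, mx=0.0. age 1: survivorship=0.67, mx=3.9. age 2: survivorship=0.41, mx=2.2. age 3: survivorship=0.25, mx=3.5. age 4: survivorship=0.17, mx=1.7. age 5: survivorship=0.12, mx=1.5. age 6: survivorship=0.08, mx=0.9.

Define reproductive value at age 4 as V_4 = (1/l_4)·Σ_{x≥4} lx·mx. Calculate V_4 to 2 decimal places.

lx·mx for x ≥ 4: 0.289, 0.18, 0.072 → sum = 0.541
V_4 = 0.541 / l_4 = 0.541 / 0.17 = 3.182353… → 3.18

3.18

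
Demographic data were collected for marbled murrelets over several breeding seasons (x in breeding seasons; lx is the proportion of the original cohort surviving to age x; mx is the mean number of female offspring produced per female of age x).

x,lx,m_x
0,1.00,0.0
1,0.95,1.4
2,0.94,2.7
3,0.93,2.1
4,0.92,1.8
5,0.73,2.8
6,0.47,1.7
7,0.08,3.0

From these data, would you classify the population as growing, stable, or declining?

growing

R0 = Σ lx·mx = 0 + 1.33 + 2.538 + 1.953 + 1.656 + 2.044 + 0.799 + 0.24 = 10.56
R0 > 1, so the population is growing.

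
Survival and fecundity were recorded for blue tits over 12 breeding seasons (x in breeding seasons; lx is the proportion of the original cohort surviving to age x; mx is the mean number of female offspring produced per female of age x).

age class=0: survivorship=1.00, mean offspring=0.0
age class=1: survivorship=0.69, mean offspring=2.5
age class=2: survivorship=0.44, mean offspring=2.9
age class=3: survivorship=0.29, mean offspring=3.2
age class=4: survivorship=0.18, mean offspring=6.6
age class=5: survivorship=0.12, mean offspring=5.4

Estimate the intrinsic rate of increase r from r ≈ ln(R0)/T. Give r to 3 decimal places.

0.671

R0 = Σ lx·mx = 0 + 1.725 + 1.276 + 0.928 + 1.188 + 0.648 = 5.765
Σ x·lx·mx = 15.053; T = 15.053/5.765 = 2.6111…
r ≈ ln(R0)/T = ln(5.765)/2.6111… = 0.67091… → 0.671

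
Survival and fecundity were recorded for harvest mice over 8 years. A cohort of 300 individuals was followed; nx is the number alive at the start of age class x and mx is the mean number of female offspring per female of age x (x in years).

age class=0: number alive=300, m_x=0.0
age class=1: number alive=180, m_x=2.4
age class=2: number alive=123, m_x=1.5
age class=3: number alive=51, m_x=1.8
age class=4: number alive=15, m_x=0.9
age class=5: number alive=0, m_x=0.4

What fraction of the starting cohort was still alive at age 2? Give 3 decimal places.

0.410

l_2 = n_2/n_0 = 123/300 = 0.41 → 0.410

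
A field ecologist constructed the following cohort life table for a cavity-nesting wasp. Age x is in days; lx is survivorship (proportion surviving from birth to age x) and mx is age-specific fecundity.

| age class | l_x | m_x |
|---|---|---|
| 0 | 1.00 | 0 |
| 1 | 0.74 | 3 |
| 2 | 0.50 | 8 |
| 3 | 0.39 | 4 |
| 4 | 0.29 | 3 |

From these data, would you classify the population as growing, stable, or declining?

R0 = Σ lx·mx = 0 + 2.22 + 4 + 1.56 + 0.87 = 8.65
R0 > 1, so the population is growing.

growing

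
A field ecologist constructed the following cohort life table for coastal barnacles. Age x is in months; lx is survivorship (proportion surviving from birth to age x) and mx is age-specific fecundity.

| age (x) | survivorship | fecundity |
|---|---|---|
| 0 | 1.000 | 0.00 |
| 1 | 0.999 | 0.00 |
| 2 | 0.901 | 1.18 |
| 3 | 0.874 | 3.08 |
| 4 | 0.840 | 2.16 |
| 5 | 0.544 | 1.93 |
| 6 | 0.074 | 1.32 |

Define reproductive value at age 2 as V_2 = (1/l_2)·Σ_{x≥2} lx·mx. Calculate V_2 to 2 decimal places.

7.46

lx·mx for x ≥ 2: 1.06318, 2.69192, 1.8144, 1.04992, 0.09768 → sum = 6.7171
V_2 = 6.7171 / l_2 = 6.7171 / 0.901 = 7.455161… → 7.46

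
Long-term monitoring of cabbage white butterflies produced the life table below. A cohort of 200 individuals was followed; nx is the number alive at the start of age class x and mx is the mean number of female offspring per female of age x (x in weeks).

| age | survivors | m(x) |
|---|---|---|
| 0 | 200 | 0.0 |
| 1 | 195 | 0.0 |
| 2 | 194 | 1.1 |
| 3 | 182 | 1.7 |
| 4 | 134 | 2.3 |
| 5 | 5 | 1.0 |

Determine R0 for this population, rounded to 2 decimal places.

4.18

lx = nx/n0 = nx/200: 1, 0.975, 0.97, 0.91, 0.67, 0.025
lx·mx by age: 0, 0, 1.067, 1.547, 1.541, 0.025
R0 = Σ lx·mx = 4.18 → 4.18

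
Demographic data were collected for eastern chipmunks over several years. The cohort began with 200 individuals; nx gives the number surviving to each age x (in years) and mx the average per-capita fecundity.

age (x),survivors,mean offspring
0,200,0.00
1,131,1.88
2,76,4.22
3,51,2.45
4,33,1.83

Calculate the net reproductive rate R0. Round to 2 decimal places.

3.76

lx = nx/n0 = nx/200: 1, 0.655, 0.38, 0.255, 0.165
lx·mx by age: 0, 1.2314, 1.6036, 0.62475, 0.30195
R0 = Σ lx·mx = 3.7617 → 3.76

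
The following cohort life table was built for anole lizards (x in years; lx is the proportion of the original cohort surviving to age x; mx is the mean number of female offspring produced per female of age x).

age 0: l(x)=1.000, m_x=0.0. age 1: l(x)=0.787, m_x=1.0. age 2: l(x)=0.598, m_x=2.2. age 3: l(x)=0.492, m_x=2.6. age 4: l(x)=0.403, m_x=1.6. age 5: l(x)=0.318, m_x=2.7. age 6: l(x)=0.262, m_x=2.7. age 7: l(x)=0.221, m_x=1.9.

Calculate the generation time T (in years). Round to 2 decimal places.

lx·mx: 0, 0.787, 1.3156, 1.2792, 0.6448, 0.8586, 0.7074, 0.4199 → R0 = 6.0125
x·lx·mx: 0, 0.787, 2.6312, 3.8376, 2.5792, 4.293, 4.2444, 2.9393 → Σ = 21.3117
T = 21.3117 / 6.0125 = 3.544565… → 3.54

3.54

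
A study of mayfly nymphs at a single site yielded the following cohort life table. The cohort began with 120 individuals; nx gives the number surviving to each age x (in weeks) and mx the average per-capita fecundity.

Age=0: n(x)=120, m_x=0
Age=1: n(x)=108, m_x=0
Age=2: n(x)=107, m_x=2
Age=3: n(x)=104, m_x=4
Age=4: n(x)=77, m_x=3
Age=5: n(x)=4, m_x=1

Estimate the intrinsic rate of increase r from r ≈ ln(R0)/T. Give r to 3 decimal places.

0.652

lx = nx/n0 = nx/120: 1, 0.9, 0.89167…, 0.86667…, 0.64167…, 0.03333…
R0 = Σ lx·mx = 0 + 0 + 1.78333… + 3.46667… + 1.925… + 0.03333… = 7.208333…
Σ x·lx·mx = 21.833333…; T = 21.833333…/7.208333… = 3.0289…
r ≈ ln(R0)/T = ln(7.208333…)/3.0289… = 0.65213… → 0.652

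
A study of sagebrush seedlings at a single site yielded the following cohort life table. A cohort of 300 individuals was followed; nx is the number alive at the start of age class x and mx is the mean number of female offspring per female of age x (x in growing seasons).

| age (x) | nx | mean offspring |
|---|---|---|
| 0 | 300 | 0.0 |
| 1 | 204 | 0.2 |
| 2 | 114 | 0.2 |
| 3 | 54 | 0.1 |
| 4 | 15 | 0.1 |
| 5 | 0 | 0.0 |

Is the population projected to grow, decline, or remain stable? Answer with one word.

lx = nx/n0 = nx/300: 1, 0.68, 0.38, 0.18, 0.05, 0
R0 = Σ lx·mx = 0 + 0.136 + 0.076 + 0.018 + 0.005 + 0 = 0.235
R0 < 1, so the population is declining.

declining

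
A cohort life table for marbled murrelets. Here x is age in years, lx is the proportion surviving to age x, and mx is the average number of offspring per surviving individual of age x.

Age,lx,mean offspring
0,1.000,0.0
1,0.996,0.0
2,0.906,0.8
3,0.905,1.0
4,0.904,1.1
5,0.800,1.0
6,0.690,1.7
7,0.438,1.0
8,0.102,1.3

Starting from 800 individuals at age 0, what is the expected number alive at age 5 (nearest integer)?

Expected survivors = N0 · l_5 = 800 × 0.800 = 640 → 640

640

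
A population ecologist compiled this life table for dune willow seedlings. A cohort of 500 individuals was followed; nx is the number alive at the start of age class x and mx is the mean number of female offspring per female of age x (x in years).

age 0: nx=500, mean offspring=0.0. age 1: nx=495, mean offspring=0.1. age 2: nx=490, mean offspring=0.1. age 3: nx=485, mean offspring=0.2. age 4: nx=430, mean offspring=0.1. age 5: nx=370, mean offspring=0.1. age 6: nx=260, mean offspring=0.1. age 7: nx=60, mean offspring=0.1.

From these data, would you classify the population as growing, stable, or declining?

declining

lx = nx/n0 = nx/500: 1, 0.99, 0.98, 0.97, 0.86, 0.74, 0.52, 0.12
R0 = Σ lx·mx = 0 + 0.099 + 0.098 + 0.194 + 0.086 + 0.074 + 0.052 + 0.012 = 0.615
R0 < 1, so the population is declining.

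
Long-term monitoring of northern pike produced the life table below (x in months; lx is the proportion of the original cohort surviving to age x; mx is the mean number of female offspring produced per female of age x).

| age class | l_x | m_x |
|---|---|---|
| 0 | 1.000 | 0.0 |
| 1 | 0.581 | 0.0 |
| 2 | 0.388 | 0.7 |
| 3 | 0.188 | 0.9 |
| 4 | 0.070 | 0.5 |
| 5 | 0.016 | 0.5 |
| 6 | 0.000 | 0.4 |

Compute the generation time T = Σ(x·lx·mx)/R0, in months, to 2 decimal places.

2.54

lx·mx: 0, 0, 0.2716, 0.1692, 0.035, 0.008, 0 → R0 = 0.4838
x·lx·mx: 0, 0, 0.5432, 0.5076, 0.14, 0.04, 0 → Σ = 1.2308
T = 1.2308 / 0.4838 = 2.544026… → 2.54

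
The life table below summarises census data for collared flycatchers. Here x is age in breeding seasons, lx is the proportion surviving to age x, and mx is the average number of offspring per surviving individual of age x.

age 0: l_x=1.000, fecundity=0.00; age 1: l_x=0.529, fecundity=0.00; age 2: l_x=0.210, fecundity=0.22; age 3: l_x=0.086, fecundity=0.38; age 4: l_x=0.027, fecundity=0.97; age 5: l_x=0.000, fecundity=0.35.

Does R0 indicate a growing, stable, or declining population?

declining

R0 = Σ lx·mx = 0 + 0 + 0.0462 + 0.03268 + 0.02619 + 0 = 0.10507
R0 < 1, so the population is declining.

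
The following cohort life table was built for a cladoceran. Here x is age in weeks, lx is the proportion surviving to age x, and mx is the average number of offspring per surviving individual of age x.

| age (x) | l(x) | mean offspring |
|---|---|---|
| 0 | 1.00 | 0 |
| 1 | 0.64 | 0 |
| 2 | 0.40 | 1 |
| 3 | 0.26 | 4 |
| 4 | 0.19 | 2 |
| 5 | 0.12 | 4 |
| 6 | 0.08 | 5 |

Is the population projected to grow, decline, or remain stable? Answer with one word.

R0 = Σ lx·mx = 0 + 0 + 0.4 + 1.04 + 0.38 + 0.48 + 0.4 = 2.7
R0 > 1, so the population is growing.

growing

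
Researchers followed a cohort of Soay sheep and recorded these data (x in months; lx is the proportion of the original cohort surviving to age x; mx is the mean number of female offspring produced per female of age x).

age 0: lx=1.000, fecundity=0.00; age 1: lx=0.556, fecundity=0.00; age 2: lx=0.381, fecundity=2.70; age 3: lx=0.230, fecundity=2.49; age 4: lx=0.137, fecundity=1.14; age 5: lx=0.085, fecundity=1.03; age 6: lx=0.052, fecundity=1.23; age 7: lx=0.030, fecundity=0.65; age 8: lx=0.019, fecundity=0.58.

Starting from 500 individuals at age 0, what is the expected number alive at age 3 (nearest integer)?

Expected survivors = N0 · l_3 = 500 × 0.230 = 115 → 115

115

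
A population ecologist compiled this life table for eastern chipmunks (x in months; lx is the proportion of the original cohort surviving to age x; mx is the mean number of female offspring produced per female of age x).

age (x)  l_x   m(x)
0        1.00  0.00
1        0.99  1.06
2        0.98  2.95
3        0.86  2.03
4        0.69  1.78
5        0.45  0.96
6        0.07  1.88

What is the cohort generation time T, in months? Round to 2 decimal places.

lx·mx: 0, 1.0494, 2.891, 1.7458, 1.2282, 0.432, 0.1316 → R0 = 7.478
x·lx·mx: 0, 1.0494, 5.782, 5.2374, 4.9128, 2.16, 0.7896 → Σ = 19.9312
T = 19.9312 / 7.478 = 2.665312… → 2.67

2.67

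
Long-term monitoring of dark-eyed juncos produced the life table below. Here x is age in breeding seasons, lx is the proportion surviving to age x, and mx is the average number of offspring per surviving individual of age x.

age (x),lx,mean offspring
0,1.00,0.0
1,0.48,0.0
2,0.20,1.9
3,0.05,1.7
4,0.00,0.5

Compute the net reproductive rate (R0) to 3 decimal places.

lx·mx by age: 0, 0, 0.38, 0.085, 0
R0 = Σ lx·mx = 0.465 → 0.465

0.465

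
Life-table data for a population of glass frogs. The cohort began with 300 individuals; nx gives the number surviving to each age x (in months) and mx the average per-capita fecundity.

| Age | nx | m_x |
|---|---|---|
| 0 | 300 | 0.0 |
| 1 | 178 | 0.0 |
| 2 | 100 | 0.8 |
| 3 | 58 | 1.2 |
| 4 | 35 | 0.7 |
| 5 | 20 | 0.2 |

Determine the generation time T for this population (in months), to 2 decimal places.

lx = nx/n0 = nx/300: 1, 0.59333…, 0.33333…, 0.19333…, 0.11667…, 0.06667…
lx·mx: 0, 0, 0.266667…, 0.232…, 0.081667…, 0.013333… → R0 = 0.593667…
x·lx·mx: 0, 0, 0.533333…, 0.696…, 0.326667…, 0.066667… → Σ = 1.622667…
T = 1.622667… / 0.593667… = 2.733296… → 2.73

2.73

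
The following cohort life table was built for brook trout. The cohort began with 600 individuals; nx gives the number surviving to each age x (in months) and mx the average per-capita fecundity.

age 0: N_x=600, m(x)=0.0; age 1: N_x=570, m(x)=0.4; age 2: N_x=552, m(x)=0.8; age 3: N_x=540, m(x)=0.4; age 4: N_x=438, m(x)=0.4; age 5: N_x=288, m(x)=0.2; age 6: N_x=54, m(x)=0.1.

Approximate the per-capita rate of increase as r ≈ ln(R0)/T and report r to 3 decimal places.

lx = nx/n0 = nx/600: 1, 0.95, 0.92, 0.9, 0.73, 0.48, 0.09
R0 = Σ lx·mx = 0 + 0.38 + 0.736 + 0.36 + 0.292 + 0.096 + 0.009 = 1.873
Σ x·lx·mx = 4.634; T = 4.634/1.873 = 2.47411…
r ≈ ln(R0)/T = ln(1.873)/2.47411… = 0.25364… → 0.254

0.254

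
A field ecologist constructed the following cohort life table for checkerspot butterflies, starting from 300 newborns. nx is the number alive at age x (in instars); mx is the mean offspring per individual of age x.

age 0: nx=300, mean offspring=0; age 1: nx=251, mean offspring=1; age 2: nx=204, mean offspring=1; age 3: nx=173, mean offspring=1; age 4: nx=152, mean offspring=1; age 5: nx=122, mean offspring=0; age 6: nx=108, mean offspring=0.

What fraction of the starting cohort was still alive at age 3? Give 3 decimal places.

l_3 = n_3/n_0 = 173/300 = 0.576667… → 0.577

0.577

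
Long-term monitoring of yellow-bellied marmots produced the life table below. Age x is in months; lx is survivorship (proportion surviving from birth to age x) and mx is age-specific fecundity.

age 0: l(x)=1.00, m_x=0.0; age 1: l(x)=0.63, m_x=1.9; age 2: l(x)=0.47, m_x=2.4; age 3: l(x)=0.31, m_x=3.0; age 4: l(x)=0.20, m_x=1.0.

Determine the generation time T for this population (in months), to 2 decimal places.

lx·mx: 0, 1.197, 1.128, 0.93, 0.2 → R0 = 3.455
x·lx·mx: 0, 1.197, 2.256, 2.79, 0.8 → Σ = 7.043
T = 7.043 / 3.455 = 2.038495… → 2.04

2.04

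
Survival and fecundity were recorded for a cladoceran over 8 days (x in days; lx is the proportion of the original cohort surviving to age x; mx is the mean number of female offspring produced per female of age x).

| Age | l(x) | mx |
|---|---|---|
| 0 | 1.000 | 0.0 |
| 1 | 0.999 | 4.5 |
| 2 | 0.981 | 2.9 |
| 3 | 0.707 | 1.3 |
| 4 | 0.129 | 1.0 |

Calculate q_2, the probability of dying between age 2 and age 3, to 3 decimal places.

q_2 = (l_2 − l_3) / l_2 = (0.981 − 0.707) / 0.981
     = 0.274 / 0.981 = 0.279307… → 0.279

0.279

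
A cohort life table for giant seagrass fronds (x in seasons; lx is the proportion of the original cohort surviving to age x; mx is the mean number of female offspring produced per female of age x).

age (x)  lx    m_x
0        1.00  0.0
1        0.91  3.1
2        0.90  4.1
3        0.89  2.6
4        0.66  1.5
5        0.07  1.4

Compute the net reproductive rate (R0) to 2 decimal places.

lx·mx by age: 0, 2.821, 3.69, 2.314, 0.99, 0.098
R0 = Σ lx·mx = 9.913 → 9.91

9.91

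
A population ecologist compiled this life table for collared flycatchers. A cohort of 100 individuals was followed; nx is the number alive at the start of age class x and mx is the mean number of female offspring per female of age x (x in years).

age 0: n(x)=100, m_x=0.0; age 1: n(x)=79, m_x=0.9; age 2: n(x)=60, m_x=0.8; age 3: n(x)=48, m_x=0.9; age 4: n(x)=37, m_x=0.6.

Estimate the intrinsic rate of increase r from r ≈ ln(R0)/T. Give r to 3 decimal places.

lx = nx/n0 = nx/100: 1, 0.79, 0.6, 0.48, 0.37
R0 = Σ lx·mx = 0 + 0.711 + 0.48 + 0.432 + 0.222 = 1.845
Σ x·lx·mx = 3.855; T = 3.855/1.845 = 2.08943…
r ≈ ln(R0)/T = ln(1.845)/2.08943… = 0.29313… → 0.293

0.293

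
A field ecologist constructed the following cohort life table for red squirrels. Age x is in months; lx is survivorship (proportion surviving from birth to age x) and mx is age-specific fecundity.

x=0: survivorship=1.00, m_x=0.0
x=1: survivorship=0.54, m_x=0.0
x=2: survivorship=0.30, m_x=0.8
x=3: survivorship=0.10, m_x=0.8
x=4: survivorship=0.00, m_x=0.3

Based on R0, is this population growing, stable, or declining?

R0 = Σ lx·mx = 0 + 0 + 0.24 + 0.08 + 0 = 0.32
R0 < 1, so the population is declining.

declining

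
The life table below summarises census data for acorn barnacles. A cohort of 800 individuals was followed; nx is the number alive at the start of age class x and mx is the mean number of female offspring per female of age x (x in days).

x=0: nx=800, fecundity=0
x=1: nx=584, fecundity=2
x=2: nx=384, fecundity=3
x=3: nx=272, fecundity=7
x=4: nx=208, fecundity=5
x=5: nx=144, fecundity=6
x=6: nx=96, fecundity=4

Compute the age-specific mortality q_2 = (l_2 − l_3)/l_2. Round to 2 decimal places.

0.29

lx = nx/n0 = nx/800: 1, 0.73, 0.48, 0.34, 0.26, 0.18, 0.12
q_2 = (l_2 − l_3) / l_2 = (0.48 − 0.34) / 0.48
     = 0.14 / 0.48 = 0.291667… → 0.29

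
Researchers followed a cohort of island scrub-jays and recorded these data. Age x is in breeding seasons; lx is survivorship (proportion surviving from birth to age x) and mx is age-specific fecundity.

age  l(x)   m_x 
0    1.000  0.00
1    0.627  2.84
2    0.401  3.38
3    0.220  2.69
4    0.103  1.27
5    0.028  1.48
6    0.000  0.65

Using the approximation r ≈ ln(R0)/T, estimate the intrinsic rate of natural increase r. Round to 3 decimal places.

R0 = Σ lx·mx = 0 + 1.78068 + 1.35538 + 0.5918 + 0.13081 + 0.04144 + 0 = 3.90011
Σ x·lx·mx = 6.99728; T = 6.99728/3.90011 = 1.79412…
r ≈ ln(R0)/T = ln(3.90011)/1.79412… = 0.75859… → 0.759

0.759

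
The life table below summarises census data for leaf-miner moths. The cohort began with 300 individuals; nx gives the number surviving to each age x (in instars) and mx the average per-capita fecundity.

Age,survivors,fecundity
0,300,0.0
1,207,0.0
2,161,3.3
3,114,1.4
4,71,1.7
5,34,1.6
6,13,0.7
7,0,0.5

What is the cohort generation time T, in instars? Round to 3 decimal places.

lx = nx/n0 = nx/300: 1, 0.69, 0.53667…, 0.38, 0.23667…, 0.11333…, 0.04333…, 0
lx·mx: 0, 0, 1.771…, 0.532, 0.402333…, 0.181333…, 0.030333…, 0 → R0 = 2.917…
x·lx·mx: 0, 0, 3.542…, 1.596, 1.609333…, 0.906667…, 0.182…, 0 → Σ = 7.836…
T = 7.836… / 2.917… = 2.686322… → 2.686

2.686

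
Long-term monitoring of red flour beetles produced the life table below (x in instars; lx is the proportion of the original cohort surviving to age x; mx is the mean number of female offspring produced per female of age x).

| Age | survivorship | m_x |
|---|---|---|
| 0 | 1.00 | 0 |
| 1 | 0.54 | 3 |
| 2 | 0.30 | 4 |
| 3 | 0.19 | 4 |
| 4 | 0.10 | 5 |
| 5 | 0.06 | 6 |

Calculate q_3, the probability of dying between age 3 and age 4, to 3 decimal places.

0.474

q_3 = (l_3 − l_4) / l_3 = (0.19 − 0.1) / 0.19
     = 0.09 / 0.19 = 0.473684… → 0.474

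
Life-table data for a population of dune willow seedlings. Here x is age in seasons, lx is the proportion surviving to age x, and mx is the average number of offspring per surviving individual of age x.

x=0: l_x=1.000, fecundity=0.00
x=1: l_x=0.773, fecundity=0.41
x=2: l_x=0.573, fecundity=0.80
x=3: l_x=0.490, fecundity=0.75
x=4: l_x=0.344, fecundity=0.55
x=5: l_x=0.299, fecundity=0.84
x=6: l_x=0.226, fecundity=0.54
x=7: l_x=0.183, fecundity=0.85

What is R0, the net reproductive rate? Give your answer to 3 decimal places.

lx·mx by age: 0, 0.31693, 0.4584, 0.3675, 0.1892, 0.25116, 0.12204, 0.15555
R0 = Σ lx·mx = 1.86078 → 1.861

1.861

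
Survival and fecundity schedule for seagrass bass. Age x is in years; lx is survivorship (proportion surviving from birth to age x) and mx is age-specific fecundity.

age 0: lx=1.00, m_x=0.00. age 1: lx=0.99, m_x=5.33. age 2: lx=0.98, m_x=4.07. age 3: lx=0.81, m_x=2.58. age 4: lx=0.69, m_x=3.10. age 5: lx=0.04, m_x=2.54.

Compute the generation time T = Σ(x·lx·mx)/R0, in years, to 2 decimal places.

lx·mx: 0, 5.2767, 3.9886, 2.0898, 2.139, 0.1016 → R0 = 13.5957
x·lx·mx: 0, 5.2767, 7.9772, 6.2694, 8.556, 0.508 → Σ = 28.5873
T = 28.5873 / 13.5957 = 2.102672… → 2.10

2.10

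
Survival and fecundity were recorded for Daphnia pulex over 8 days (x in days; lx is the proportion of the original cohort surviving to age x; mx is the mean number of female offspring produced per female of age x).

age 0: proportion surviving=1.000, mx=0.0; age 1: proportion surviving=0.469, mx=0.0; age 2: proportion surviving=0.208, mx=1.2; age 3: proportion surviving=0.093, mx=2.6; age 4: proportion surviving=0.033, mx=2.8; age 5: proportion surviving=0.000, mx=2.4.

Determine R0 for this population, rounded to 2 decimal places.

0.58

lx·mx by age: 0, 0, 0.2496, 0.2418, 0.0924, 0
R0 = Σ lx·mx = 0.5838 → 0.58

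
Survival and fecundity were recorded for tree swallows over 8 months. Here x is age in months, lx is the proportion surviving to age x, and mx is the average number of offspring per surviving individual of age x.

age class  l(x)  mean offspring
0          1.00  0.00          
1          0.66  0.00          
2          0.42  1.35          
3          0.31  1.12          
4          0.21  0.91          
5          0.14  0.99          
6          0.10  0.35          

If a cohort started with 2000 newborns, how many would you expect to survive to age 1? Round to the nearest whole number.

1320

Expected survivors = N0 · l_1 = 2000 × 0.66 = 1320 → 1320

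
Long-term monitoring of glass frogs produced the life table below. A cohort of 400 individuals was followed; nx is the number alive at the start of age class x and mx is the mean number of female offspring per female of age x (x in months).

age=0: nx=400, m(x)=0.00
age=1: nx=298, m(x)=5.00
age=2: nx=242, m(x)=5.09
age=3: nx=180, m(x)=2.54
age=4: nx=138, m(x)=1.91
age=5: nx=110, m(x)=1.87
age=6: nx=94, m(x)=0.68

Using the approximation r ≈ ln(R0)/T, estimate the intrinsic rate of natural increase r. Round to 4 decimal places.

lx = nx/n0 = nx/400: 1, 0.745, 0.605, 0.45, 0.345, 0.275, 0.235
R0 = Σ lx·mx = 0 + 3.725 + 3.07945 + 1.143 + 0.65895 + 0.51425 + 0.1598 = 9.28045
Σ x·lx·mx = 19.47875; T = 19.47875/9.28045 = 2.0989…
r ≈ ln(R0)/T = ln(9.28045)/2.0989… = 1.061465… → 1.0615

1.0615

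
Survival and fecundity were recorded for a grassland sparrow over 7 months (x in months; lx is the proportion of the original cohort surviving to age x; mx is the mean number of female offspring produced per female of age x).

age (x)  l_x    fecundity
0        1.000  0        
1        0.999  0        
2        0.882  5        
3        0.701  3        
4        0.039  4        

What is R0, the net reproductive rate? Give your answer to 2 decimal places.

6.67

lx·mx by age: 0, 0, 4.41, 2.103, 0.156
R0 = Σ lx·mx = 6.669 → 6.67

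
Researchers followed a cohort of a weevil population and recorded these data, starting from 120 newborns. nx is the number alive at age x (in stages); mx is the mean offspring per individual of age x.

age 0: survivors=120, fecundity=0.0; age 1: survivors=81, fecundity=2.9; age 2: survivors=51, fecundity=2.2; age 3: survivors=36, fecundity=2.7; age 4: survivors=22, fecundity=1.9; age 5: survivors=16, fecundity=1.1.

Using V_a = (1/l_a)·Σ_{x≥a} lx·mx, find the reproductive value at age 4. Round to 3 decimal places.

lx = nx/n0 = nx/120: 1, 0.675, 0.425, 0.3, 0.18333…, 0.13333…
lx·mx for x ≥ 4: 0.348333…, 0.146667… → sum = 0.495…
V_4 = 0.495… / l_4 = 0.495… / 0.183333… = 2.7… → 2.700

2.700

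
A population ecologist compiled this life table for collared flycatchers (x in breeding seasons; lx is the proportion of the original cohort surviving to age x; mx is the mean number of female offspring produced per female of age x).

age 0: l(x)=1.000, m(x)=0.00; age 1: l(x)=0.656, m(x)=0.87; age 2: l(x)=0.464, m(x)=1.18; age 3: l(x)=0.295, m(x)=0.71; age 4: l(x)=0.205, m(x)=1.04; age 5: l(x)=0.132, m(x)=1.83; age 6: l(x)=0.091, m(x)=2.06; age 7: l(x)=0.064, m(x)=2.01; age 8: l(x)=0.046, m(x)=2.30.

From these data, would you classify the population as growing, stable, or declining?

R0 = Σ lx·mx = 0 + 0.57072 + 0.54752 + 0.20945 + 0.2132 + 0.24156 + 0.18746 + 0.12864 + 0.1058 = 2.20435
R0 > 1, so the population is growing.

growing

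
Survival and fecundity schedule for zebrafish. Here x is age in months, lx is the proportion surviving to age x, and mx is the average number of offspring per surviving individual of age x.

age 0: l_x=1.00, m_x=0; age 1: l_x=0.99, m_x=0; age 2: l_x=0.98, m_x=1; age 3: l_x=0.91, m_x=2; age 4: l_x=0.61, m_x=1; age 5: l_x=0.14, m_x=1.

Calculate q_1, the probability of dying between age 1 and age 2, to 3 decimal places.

0.010

q_1 = (l_1 − l_2) / l_1 = (0.99 − 0.98) / 0.99
     = 0.01 / 0.99 = 0.010101… → 0.010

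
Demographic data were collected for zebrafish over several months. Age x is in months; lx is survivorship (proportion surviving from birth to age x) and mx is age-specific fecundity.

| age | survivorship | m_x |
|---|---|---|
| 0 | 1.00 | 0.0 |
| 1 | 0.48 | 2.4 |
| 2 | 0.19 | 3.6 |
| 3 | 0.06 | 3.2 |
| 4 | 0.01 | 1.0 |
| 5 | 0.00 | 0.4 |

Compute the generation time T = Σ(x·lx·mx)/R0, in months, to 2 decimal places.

lx·mx: 0, 1.152, 0.684, 0.192, 0.01, 0 → R0 = 2.038
x·lx·mx: 0, 1.152, 1.368, 0.576, 0.04, 0 → Σ = 3.136
T = 3.136 / 2.038 = 1.538763… → 1.54

1.54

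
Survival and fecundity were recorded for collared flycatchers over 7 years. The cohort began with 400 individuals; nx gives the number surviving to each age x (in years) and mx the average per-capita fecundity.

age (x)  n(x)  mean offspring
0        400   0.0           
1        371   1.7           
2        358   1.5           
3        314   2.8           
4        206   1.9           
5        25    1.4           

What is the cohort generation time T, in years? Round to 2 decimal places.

lx = nx/n0 = nx/400: 1, 0.9275, 0.895, 0.785, 0.515, 0.0625
lx·mx: 0, 1.57675, 1.3425, 2.198, 0.9785, 0.0875 → R0 = 6.18325
x·lx·mx: 0, 1.57675, 2.685, 6.594, 3.914, 0.4375 → Σ = 15.20725
T = 15.20725 / 6.18325 = 2.459427… → 2.46

2.46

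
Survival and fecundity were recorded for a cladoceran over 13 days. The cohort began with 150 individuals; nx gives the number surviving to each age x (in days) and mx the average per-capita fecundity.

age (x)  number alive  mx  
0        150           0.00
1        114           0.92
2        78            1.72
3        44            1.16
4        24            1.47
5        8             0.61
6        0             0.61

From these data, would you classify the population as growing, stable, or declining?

lx = nx/n0 = nx/150: 1, 0.76, 0.52, 0.29333…, 0.16, 0.05333…, 0
R0 = Σ lx·mx = 0 + 0.6992 + 0.8944 + 0.340267… + 0.2352 + 0.032533… + 0 = 2.2016…
R0 > 1, so the population is growing.

growing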